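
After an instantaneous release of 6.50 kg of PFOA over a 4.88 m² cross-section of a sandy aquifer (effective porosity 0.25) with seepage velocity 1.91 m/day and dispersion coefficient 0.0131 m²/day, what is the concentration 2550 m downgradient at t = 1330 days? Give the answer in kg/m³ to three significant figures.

For an instantaneous plane source, C(x,t) = M/(n_e·A·√(4πDt)) · exp(−(x−vt)²/(4Dt)), with n_e·A the pore (flow) area.
Plume center vt = 1.91 × 1330 = 2540.3 m, so the well at 2550 m is 9.7 m downgradient of the peak.
√(4πDt) = 14.80 m, giving peak height M/(n_e·A·√(4πDt)) = 6.50/(0.25 × 4.88 × 14.80) = 0.3600 kg/m³.
(x−vt)²/(4Dt) = (9.7)²/(4 × 0.0131 × 1330) = 1.350; exp(−1.350) = 0.2592.
C = 0.3600 × 0.2592 = 0.0933 kg/m³.

0.0933 kg/m³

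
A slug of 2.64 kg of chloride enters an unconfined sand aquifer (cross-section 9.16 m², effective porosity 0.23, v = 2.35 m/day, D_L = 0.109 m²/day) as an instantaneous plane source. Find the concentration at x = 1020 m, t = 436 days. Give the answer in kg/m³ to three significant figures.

0.0459 kg/m³

For an instantaneous plane source, C(x,t) = M/(n_e·A·√(4πDt)) · exp(−(x−vt)²/(4Dt)), with n_e·A the pore (flow) area.
Plume center vt = 2.35 × 436 = 1024.6 m, so the well at 1020 m is 4.6 m upgradient of the peak.
√(4πDt) = 24.44 m, giving peak height M/(n_e·A·√(4πDt)) = 2.64/(0.23 × 9.16 × 24.44) = 0.05127 kg/m³.
(x−vt)²/(4Dt) = (-4.6)²/(4 × 0.109 × 436) = 0.1113; exp(−0.1113) = 0.8947.
C = 0.05127 × 0.8947 = 0.0459 kg/m³.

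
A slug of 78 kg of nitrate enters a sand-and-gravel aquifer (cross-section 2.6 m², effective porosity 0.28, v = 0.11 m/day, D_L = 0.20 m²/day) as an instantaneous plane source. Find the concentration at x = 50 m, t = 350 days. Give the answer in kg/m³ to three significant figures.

For an instantaneous plane source, C(x,t) = M/(n_e·A·√(4πDt)) · exp(−(x−vt)²/(4Dt)), with n_e·A the pore (flow) area.
Plume center vt = 0.11 × 350 = 38.5 m, so the well at 50 m is 11.5 m downgradient of the peak.
√(4πDt) = 29.66 m, giving peak height M/(n_e·A·√(4πDt)) = 78/(0.28 × 2.6 × 29.66) = 3.612 kg/m³.
(x−vt)²/(4Dt) = (11.5)²/(4 × 0.20 × 350) = 0.4723; exp(−0.4723) = 0.6236.
C = 3.612 × 0.6236 = 2.25 kg/m³.

2.25 kg/m³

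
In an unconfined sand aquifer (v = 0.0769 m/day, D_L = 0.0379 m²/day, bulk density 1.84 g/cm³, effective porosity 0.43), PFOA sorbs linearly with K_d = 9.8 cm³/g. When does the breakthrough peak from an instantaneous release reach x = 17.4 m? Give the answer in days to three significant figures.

9440 days

Retardation factor R = 1 + ρ_b·K_d/n = 1 + 1.84 × 9.8/0.43 = 42.93.
Sorption retards both mechanisms: v_R = v/R = 0.001791 m/day, D_R = D/R = 0.0008828 m²/day.
Peak time from v_R²t² + 2D_R t − x² = 0: t = (√(D_R² + v_R²x²) − D_R)/v_R².
√(D_R² + v_R²x²) = √(0.0008828² + 0.001791² × 17.4²) = 0.03118; v_R² = 3.208e-06.
t = (0.03118 − 0.0008828)/3.208e-06 = 9440 days.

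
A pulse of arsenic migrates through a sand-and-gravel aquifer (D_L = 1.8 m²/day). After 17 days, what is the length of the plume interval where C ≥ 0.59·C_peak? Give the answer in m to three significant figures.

16.1 m

The plume is Gaussian with σ = √(2Dt) = √(2 × 1.8 × 17) = 7.823 m.
C/C_peak = exp(−Δx²/(2σ²)) = 0.59 ⇒ Δx = σ·√(−2 ln 0.59) = 7.823 × 1.027 = 8.034 m.
Width = 2Δx = 16.1 m.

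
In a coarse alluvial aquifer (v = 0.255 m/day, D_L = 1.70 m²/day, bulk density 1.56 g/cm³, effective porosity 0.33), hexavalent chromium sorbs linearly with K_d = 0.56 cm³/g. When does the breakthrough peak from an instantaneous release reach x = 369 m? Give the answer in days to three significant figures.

5180 days

Retardation factor R = 1 + ρ_b·K_d/n = 1 + 1.56 × 0.56/0.33 = 3.647.
Sorption retards both mechanisms: v_R = v/R = 0.06992 m/day, D_R = D/R = 0.4661 m²/day.
Peak time from v_R²t² + 2D_R t − x² = 0: t = (√(D_R² + v_R²x²) − D_R)/v_R².
√(D_R² + v_R²x²) = √(0.4661² + 0.06992² × 369²) = 25.80; v_R² = 0.004889.
t = (25.80 − 0.4661)/0.004889 = 5180 days.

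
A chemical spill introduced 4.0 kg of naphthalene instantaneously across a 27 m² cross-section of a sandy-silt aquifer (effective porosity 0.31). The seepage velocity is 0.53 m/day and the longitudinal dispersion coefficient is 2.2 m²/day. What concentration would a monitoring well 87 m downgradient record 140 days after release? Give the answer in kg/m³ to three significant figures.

0.00673 kg/m³

For an instantaneous plane source, C(x,t) = M/(n_e·A·√(4πDt)) · exp(−(x−vt)²/(4Dt)), with n_e·A the pore (flow) area.
Plume center vt = 0.53 × 140 = 74.2 m, so the well at 87 m is 12.8 m downgradient of the peak.
√(4πDt) = 62.21 m, giving peak height M/(n_e·A·√(4πDt)) = 4.0/(0.31 × 27 × 62.21) = 0.007682 kg/m³.
(x−vt)²/(4Dt) = (12.8)²/(4 × 2.2 × 140) = 0.1330; exp(−0.1330) = 0.8755.
C = 0.007682 × 0.8755 = 0.00673 kg/m³.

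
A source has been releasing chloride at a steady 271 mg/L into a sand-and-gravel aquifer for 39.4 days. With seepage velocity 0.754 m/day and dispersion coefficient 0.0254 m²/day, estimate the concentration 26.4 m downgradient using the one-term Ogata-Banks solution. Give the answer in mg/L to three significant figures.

For a continuous step input, C/C₀ ≈ ½·erfc((x−vt)/(2√(Dt))).
vt = 0.754 × 39.4 = 29.7076 m and 2√(Dt) = 2√(0.0254 × 39.4) = 2.001 m.
Argument (x−vt)/(2√(Dt)) = (26.4 − 29.7076)/2.001 = -1.653; ½·erfc(-1.653) = 0.9903.
C = 271 × 0.9903 = 268 mg/L.

268 mg/L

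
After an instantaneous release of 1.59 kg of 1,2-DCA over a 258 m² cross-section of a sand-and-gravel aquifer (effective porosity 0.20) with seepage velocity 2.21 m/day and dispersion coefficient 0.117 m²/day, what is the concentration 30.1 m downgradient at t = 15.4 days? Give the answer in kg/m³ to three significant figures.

For an instantaneous plane source, C(x,t) = M/(n_e·A·√(4πDt)) · exp(−(x−vt)²/(4Dt)), with n_e·A the pore (flow) area.
Plume center vt = 2.21 × 15.4 = 34.034 m, so the well at 30.1 m is 3.934 m upgradient of the peak.
√(4πDt) = 4.758 m, giving peak height M/(n_e·A·√(4πDt)) = 1.59/(0.20 × 258 × 4.758) = 0.006476 kg/m³.
(x−vt)²/(4Dt) = (-3.934)²/(4 × 0.117 × 15.4) = 2.147; exp(−2.147) = 0.1168.
C = 0.006476 × 0.1168 = 0.000756 kg/m³.

0.000756 kg/m³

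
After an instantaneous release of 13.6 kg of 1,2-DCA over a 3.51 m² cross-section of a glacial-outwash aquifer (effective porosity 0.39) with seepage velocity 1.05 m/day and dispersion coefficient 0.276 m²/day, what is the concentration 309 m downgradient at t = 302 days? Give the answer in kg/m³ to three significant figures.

For an instantaneous plane source, C(x,t) = M/(n_e·A·√(4πDt)) · exp(−(x−vt)²/(4Dt)), with n_e·A the pore (flow) area.
Plume center vt = 1.05 × 302 = 317.1 m, so the well at 309 m is 8.1 m upgradient of the peak.
√(4πDt) = 32.36 m, giving peak height M/(n_e·A·√(4πDt)) = 13.6/(0.39 × 3.51 × 32.36) = 0.3070 kg/m³.
(x−vt)²/(4Dt) = (-8.1)²/(4 × 0.276 × 302) = 0.1968; exp(−0.1968) = 0.8214.
C = 0.3070 × 0.8214 = 0.252 kg/m³.

0.252 kg/m³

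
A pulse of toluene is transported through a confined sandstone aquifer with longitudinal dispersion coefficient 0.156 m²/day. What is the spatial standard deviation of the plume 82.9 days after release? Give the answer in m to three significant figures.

5.09 m

Dispersive spreading gives a Gaussian with σ² = 2Dt; advection only shifts the center.
σ = √(2 × 0.156 × 82.9) = 5.09 m.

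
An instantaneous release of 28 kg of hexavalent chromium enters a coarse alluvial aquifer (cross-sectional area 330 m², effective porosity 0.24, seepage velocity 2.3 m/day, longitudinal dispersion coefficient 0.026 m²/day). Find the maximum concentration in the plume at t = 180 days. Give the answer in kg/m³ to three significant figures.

The peak of an instantaneous 1D plume sits at x = vt; there the Gaussian factor is 1 and C_max = M/(n_e·A·√(4πDt)), where n_e·A is the pore area the mass is dissolved in.
√(4πDt) = √(4π × 0.026 × 180) = 7.669 m, so C_max = 28/(0.24 × 330 × 7.669) = 0.0461 kg/m³.

0.0461 kg/m³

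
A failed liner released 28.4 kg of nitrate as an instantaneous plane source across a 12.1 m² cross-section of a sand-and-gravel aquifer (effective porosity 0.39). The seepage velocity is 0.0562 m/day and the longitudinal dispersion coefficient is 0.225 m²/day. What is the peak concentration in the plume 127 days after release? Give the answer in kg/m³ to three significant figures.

0.318 kg/m³

The peak of an instantaneous 1D plume sits at x = vt; there the Gaussian factor is 1 and C_max = M/(n_e·A·√(4πDt)), where n_e·A is the pore area the mass is dissolved in.
√(4πDt) = √(4π × 0.225 × 127) = 18.95 m, so C_max = 28.4/(0.39 × 12.1 × 18.95) = 0.318 kg/m³.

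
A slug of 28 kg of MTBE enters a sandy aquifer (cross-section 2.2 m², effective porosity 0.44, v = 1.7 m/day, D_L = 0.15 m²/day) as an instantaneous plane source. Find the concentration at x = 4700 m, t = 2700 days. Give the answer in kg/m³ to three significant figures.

0.000231 kg/m³

For an instantaneous plane source, C(x,t) = M/(n_e·A·√(4πDt)) · exp(−(x−vt)²/(4Dt)), with n_e·A the pore (flow) area.
Plume center vt = 1.7 × 2700 = 4590 m, so the well at 4700 m is 110 m downgradient of the peak.
√(4πDt) = 71.34 m, giving peak height M/(n_e·A·√(4πDt)) = 28/(0.44 × 2.2 × 71.34) = 0.4055 kg/m³.
(x−vt)²/(4Dt) = (110)²/(4 × 0.15 × 2700) = 7.469; exp(−7.469) = 0.0005705.
C = 0.4055 × 0.0005705 = 0.000231 kg/m³.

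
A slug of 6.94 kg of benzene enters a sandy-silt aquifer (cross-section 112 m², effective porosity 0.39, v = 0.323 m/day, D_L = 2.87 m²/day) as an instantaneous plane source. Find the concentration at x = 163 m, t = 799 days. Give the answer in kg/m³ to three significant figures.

0.000349 kg/m³

For an instantaneous plane source, C(x,t) = M/(n_e·A·√(4πDt)) · exp(−(x−vt)²/(4Dt)), with n_e·A the pore (flow) area.
Plume center vt = 0.323 × 799 = 258.077 m, so the well at 163 m is 95.077 m upgradient of the peak.
√(4πDt) = 169.8 m, giving peak height M/(n_e·A·√(4πDt)) = 6.94/(0.39 × 112 × 169.8) = 0.0009357 kg/m³.
(x−vt)²/(4Dt) = (-95.077)²/(4 × 2.87 × 799) = 0.9855; exp(−0.9855) = 0.3733.
C = 0.0009357 × 0.3733 = 0.000349 kg/m³.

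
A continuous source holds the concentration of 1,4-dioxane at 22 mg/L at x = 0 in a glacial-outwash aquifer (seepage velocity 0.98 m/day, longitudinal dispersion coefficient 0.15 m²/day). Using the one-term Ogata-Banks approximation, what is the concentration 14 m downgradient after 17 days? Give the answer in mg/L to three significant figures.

For a continuous step input, C/C₀ ≈ ½·erfc((x−vt)/(2√(Dt))).
vt = 0.98 × 17 = 16.66 m and 2√(Dt) = 2√(0.15 × 17) = 3.194 m.
Argument (x−vt)/(2√(Dt)) = (14 − 16.66)/3.194 = -0.8328; ½·erfc(-0.8328) = 0.8806.
C = 22 × 0.8806 = 19.4 mg/L.

19.4 mg/L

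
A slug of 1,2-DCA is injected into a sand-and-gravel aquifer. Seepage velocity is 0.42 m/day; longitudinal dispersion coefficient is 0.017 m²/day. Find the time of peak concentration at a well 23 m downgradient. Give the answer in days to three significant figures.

54.7 days

For the 1D instantaneous-source solution, setting ∂C/∂t = 0 at fixed x gives v²t² + 2Dt − x² = 0, so t = (√(D² + v²x²) − D)/v².
√(D² + v²x²) = √(0.017² + 0.42² × 23²) = 9.660; v² = 0.1764.
t = (9.660 − 0.017)/0.1764 = 54.7 days (vs. the pure-advection estimate x/v = 54.8 d).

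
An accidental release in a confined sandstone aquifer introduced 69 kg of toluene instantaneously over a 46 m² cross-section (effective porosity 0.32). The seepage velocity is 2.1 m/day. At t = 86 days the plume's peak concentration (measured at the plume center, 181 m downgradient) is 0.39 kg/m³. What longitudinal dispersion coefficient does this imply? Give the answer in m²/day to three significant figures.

At the plume center C_max = M/(n_e·A·√(4πDt)), so D = M²/(4πt·(n_e·A·C_max)²).
n_e·A·C_max = 0.32 × 46 × 0.39 = 5.741 kg/m.
D = 69²/(4π × 86 × 5.741²) = 0.134 m²/day.

0.134 m²/day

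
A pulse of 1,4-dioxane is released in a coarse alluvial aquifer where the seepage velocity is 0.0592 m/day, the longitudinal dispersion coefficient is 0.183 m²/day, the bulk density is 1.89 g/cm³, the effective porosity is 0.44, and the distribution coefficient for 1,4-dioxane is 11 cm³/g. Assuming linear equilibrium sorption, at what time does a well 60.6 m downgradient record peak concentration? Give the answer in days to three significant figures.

46900 days

Retardation factor R = 1 + ρ_b·K_d/n = 1 + 1.89 × 11/0.44 = 48.25.
Sorption retards both mechanisms: v_R = v/R = 0.001227 m/day, D_R = D/R = 0.003793 m²/day.
Peak time from v_R²t² + 2D_R t − x² = 0: t = (√(D_R² + v_R²x²) − D_R)/v_R².
√(D_R² + v_R²x²) = √(0.003793² + 0.001227² × 60.6²) = 0.07445; v_R² = 1.506e-06.
t = (0.07445 − 0.003793)/1.506e-06 = 46900 days.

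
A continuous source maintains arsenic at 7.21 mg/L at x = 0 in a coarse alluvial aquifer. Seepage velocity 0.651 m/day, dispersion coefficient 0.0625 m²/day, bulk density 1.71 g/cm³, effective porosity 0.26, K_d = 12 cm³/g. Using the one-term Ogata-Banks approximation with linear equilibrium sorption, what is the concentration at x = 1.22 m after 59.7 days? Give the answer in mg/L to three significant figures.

Retardation factor R = 1 + ρ_b·K_d/n = 1 + 1.71 × 12/0.26 = 79.92.
Sorption retards both mechanisms: v_R = v/R = 0.008146 m/day, D_R = D/R = 0.0007820 m²/day.
v_R·t = 0.008146 × 59.7 = 0.4863162 m; 2√(D_R t) = 0.4321 m; argument = (1.22 − 0.4863162)/0.4321 = 1.698.
C = C₀ × ½·erfc(1.698) = 7.21 × 0.008168 = 0.0589 mg/L.

0.0589 mg/L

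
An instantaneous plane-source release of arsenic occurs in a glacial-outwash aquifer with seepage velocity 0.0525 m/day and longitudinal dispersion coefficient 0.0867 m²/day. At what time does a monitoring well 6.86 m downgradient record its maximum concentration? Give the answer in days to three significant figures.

103 days

For the 1D instantaneous-source solution, setting ∂C/∂t = 0 at fixed x gives v²t² + 2Dt − x² = 0, so t = (√(D² + v²x²) − D)/v².
√(D² + v²x²) = √(0.0867² + 0.0525² × 6.86²) = 0.3704; v² = 0.00275625.
t = (0.3704 − 0.0867)/0.00275625 = 103 days (vs. the pure-advection estimate x/v = 131 d).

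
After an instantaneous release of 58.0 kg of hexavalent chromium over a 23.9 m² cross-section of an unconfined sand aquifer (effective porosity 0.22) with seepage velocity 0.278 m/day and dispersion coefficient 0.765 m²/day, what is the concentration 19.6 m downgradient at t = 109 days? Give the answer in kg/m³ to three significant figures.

0.242 kg/m³

For an instantaneous plane source, C(x,t) = M/(n_e·A·√(4πDt)) · exp(−(x−vt)²/(4Dt)), with n_e·A the pore (flow) area.
Plume center vt = 0.278 × 109 = 30.302 m, so the well at 19.6 m is 10.702 m upgradient of the peak.
√(4πDt) = 32.37 m, giving peak height M/(n_e·A·√(4πDt)) = 58.0/(0.22 × 23.9 × 32.37) = 0.3408 kg/m³.
(x−vt)²/(4Dt) = (-10.702)²/(4 × 0.765 × 109) = 0.3434; exp(−0.3434) = 0.7094.
C = 0.3408 × 0.7094 = 0.242 kg/m³.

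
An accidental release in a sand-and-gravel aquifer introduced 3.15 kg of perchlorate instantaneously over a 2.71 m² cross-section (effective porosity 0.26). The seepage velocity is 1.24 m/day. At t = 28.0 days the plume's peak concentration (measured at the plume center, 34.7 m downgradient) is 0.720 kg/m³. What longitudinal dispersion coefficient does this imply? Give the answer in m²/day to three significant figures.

At the plume center C_max = M/(n_e·A·√(4πDt)), so D = M²/(4πt·(n_e·A·C_max)²).
n_e·A·C_max = 0.26 × 2.71 × 0.720 = 0.5073 kg/m.
D = 3.15²/(4π × 28.0 × 0.5073²) = 0.110 m²/day.

0.110 m²/day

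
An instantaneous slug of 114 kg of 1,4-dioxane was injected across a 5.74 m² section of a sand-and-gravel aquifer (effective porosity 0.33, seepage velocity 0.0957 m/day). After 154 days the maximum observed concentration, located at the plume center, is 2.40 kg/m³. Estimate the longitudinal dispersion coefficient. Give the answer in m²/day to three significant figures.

0.325 m²/day

At the plume center C_max = M/(n_e·A·√(4πDt)), so D = M²/(4πt·(n_e·A·C_max)²).
n_e·A·C_max = 0.33 × 5.74 × 2.40 = 4.546 kg/m.
D = 114²/(4π × 154 × 4.546²) = 0.325 m²/day.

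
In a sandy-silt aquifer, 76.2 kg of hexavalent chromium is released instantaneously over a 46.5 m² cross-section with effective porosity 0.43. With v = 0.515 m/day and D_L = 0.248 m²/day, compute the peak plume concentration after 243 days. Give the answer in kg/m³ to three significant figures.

0.138 kg/m³

The peak of an instantaneous 1D plume sits at x = vt; there the Gaussian factor is 1 and C_max = M/(n_e·A·√(4πDt)), where n_e·A is the pore area the mass is dissolved in.
√(4πDt) = √(4π × 0.248 × 243) = 27.52 m, so C_max = 76.2/(0.43 × 46.5 × 27.52) = 0.138 kg/m³.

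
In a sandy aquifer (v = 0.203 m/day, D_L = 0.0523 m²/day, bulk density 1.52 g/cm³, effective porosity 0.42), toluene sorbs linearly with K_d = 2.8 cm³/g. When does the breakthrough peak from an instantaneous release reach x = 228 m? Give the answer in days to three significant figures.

12500 days

Retardation factor R = 1 + ρ_b·K_d/n = 1 + 1.52 × 2.8/0.42 = 11.13.
Sorption retards both mechanisms: v_R = v/R = 0.01824 m/day, D_R = D/R = 0.004699 m²/day.
Peak time from v_R²t² + 2D_R t − x² = 0: t = (√(D_R² + v_R²x²) − D_R)/v_R².
√(D_R² + v_R²x²) = √(0.004699² + 0.01824² × 228²) = 4.159; v_R² = 0.0003327.
t = (4.159 − 0.004699)/0.0003327 = 12500 days.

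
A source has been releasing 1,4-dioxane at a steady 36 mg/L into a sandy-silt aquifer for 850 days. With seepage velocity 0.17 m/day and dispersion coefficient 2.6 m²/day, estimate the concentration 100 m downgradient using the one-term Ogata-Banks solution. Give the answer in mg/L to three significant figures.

For a continuous step input, C/C₀ ≈ ½·erfc((x−vt)/(2√(Dt))).
vt = 0.17 × 850 = 144.5 m and 2√(Dt) = 2√(2.6 × 850) = 94.02 m.
Argument (x−vt)/(2√(Dt)) = (100 − 144.5)/94.02 = -0.4733; ½·erfc(-0.4733) = 0.7484.
C = 36 × 0.7484 = 26.9 mg/L.

26.9 mg/L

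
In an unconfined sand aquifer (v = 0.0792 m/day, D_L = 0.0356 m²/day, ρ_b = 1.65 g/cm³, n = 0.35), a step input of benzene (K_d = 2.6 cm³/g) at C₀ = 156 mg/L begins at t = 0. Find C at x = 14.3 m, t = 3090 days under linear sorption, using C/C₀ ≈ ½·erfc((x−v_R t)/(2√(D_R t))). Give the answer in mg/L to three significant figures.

Retardation factor R = 1 + ρ_b·K_d/n = 1 + 1.65 × 2.6/0.35 = 13.26.
Sorption retards both mechanisms: v_R = v/R = 0.005973 m/day, D_R = D/R = 0.002685 m²/day.
v_R·t = 0.005973 × 3090 = 18.45657 m; 2√(D_R t) = 5.761 m; argument = (14.3 − 18.45657)/5.761 = -0.7215.
C = C₀ × ½·erfc(-0.7215) = 156 × 0.8462 = 132 mg/L.

132 mg/L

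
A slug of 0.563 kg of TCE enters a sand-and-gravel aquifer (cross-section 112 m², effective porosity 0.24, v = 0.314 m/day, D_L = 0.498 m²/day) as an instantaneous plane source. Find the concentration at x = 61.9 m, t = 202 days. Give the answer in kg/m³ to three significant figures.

0.000586 kg/m³

For an instantaneous plane source, C(x,t) = M/(n_e·A·√(4πDt)) · exp(−(x−vt)²/(4Dt)), with n_e·A the pore (flow) area.
Plume center vt = 0.314 × 202 = 63.428 m, so the well at 61.9 m is 1.528 m upgradient of the peak.
√(4πDt) = 35.55 m, giving peak height M/(n_e·A·√(4πDt)) = 0.563/(0.24 × 112 × 35.55) = 0.0005892 kg/m³.
(x−vt)²/(4Dt) = (-1.528)²/(4 × 0.498 × 202) = 0.005802; exp(−0.005802) = 0.9942.
C = 0.0005892 × 0.9942 = 0.000586 kg/m³.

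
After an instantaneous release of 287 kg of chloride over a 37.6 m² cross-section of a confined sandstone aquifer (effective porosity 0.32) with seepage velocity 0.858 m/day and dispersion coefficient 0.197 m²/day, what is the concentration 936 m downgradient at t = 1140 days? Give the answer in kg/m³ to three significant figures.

For an instantaneous plane source, C(x,t) = M/(n_e·A·√(4πDt)) · exp(−(x−vt)²/(4Dt)), with n_e·A the pore (flow) area.
Plume center vt = 0.858 × 1140 = 978.12 m, so the well at 936 m is 42.12 m upgradient of the peak.
√(4πDt) = 53.12 m, giving peak height M/(n_e·A·√(4πDt)) = 287/(0.32 × 37.6 × 53.12) = 0.4490 kg/m³.
(x−vt)²/(4Dt) = (-42.12)²/(4 × 0.197 × 1140) = 1.975; exp(−1.975) = 0.1388.
C = 0.4490 × 0.1388 = 0.0623 kg/m³.

0.0623 kg/m³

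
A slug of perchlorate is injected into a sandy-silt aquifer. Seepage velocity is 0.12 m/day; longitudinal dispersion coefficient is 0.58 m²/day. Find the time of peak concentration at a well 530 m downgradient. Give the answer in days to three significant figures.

For the 1D instantaneous-source solution, setting ∂C/∂t = 0 at fixed x gives v²t² + 2Dt − x² = 0, so t = (√(D² + v²x²) − D)/v².
√(D² + v²x²) = √(0.58² + 0.12² × 530²) = 63.60; v² = 0.0144.
t = (63.60 − 0.58)/0.0144 = 4380 days (vs. the pure-advection estimate x/v = 4420 d).

4380 days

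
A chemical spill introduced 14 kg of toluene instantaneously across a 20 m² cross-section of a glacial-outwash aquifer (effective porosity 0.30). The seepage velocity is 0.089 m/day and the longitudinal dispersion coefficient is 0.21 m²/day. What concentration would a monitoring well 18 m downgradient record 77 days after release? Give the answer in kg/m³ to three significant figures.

For an instantaneous plane source, C(x,t) = M/(n_e·A·√(4πDt)) · exp(−(x−vt)²/(4Dt)), with n_e·A the pore (flow) area.
Plume center vt = 0.089 × 77 = 6.853 m, so the well at 18 m is 11.147 m downgradient of the peak.
√(4πDt) = 14.25 m, giving peak height M/(n_e·A·√(4πDt)) = 14/(0.30 × 20 × 14.25) = 0.1637 kg/m³.
(x−vt)²/(4Dt) = (11.147)²/(4 × 0.21 × 77) = 1.921; exp(−1.921) = 0.1465.
C = 0.1637 × 0.1465 = 0.0240 kg/m³.

0.0240 kg/m³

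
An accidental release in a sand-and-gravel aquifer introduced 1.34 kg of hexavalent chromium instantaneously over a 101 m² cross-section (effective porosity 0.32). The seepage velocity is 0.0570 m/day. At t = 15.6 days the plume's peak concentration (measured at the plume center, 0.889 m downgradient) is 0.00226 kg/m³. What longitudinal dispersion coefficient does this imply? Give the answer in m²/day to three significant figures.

At the plume center C_max = M/(n_e·A·√(4πDt)), so D = M²/(4πt·(n_e·A·C_max)²).
n_e·A·C_max = 0.32 × 101 × 0.00226 = 0.07304 kg/m.
D = 1.34²/(4π × 15.6 × 0.07304²) = 1.72 m²/day.

1.72 m²/day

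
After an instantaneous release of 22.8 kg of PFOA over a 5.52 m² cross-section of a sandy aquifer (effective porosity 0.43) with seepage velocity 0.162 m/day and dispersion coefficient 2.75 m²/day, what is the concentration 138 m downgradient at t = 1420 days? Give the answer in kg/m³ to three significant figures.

For an instantaneous plane source, C(x,t) = M/(n_e·A·√(4πDt)) · exp(−(x−vt)²/(4Dt)), with n_e·A the pore (flow) area.
Plume center vt = 0.162 × 1420 = 230.04 m, so the well at 138 m is 92.04 m upgradient of the peak.
√(4πDt) = 221.5 m, giving peak height M/(n_e·A·√(4πDt)) = 22.8/(0.43 × 5.52 × 221.5) = 0.04337 kg/m³.
(x−vt)²/(4Dt) = (-92.04)²/(4 × 2.75 × 1420) = 0.5423; exp(−0.5423) = 0.5814.
C = 0.04337 × 0.5814 = 0.0252 kg/m³.

0.0252 kg/m³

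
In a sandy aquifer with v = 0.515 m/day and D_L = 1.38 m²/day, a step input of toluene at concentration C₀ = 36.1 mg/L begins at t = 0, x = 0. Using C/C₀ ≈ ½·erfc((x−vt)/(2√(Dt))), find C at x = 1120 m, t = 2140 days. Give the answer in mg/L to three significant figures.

For a continuous step input, C/C₀ ≈ ½·erfc((x−vt)/(2√(Dt))).
vt = 0.515 × 2140 = 1102.1 m and 2√(Dt) = 2√(1.38 × 2140) = 108.7 m.
Argument (x−vt)/(2√(Dt)) = (1120 − 1102.1)/108.7 = 0.1647; ½·erfc(0.1647) = 0.4079.
C = 36.1 × 0.4079 = 14.7 mg/L.

14.7 mg/L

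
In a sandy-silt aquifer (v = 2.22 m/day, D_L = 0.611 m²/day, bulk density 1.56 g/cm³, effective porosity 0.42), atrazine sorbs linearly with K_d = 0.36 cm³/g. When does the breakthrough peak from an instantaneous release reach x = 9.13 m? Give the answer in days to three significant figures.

Retardation factor R = 1 + ρ_b·K_d/n = 1 + 1.56 × 0.36/0.42 = 2.337.
Sorption retards both mechanisms: v_R = v/R = 0.9499 m/day, D_R = D/R = 0.2614 m²/day.
Peak time from v_R²t² + 2D_R t − x² = 0: t = (√(D_R² + v_R²x²) − D_R)/v_R².
√(D_R² + v_R²x²) = √(0.2614² + 0.9499² × 9.13²) = 8.677; v_R² = 0.9023.
t = (8.677 − 0.2614)/0.9023 = 9.33 days.

9.33 days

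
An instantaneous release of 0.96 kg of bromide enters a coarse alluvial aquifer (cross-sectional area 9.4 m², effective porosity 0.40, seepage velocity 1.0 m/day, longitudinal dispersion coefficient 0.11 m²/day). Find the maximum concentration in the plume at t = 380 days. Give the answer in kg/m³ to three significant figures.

The peak of an instantaneous 1D plume sits at x = vt; there the Gaussian factor is 1 and C_max = M/(n_e·A·√(4πDt)), where n_e·A is the pore area the mass is dissolved in.
√(4πDt) = √(4π × 0.11 × 380) = 22.92 m, so C_max = 0.96/(0.40 × 9.4 × 22.92) = 0.0111 kg/m³.

0.0111 kg/m³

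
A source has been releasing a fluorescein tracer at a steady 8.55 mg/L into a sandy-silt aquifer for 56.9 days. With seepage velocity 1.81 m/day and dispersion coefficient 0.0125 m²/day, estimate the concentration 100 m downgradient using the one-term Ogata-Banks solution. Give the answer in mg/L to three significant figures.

8.50 mg/L

For a continuous step input, C/C₀ ≈ ½·erfc((x−vt)/(2√(Dt))).
vt = 1.81 × 56.9 = 102.989 m and 2√(Dt) = 2√(0.0125 × 56.9) = 1.687 m.
Argument (x−vt)/(2√(Dt)) = (100 − 102.989)/1.687 = -1.772; ½·erfc(-1.772) = 0.9939.
C = 8.55 × 0.9939 = 8.50 mg/L.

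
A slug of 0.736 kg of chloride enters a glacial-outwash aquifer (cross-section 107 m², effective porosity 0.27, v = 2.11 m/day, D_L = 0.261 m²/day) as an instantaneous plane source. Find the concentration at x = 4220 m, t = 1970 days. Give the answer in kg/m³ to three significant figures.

4.52e-05 kg/m³

For an instantaneous plane source, C(x,t) = M/(n_e·A·√(4πDt)) · exp(−(x−vt)²/(4Dt)), with n_e·A the pore (flow) area.
Plume center vt = 2.11 × 1970 = 4156.7 m, so the well at 4220 m is 63.3 m downgradient of the peak.
√(4πDt) = 80.38 m, giving peak height M/(n_e·A·√(4πDt)) = 0.736/(0.27 × 107 × 80.38) = 0.0003169 kg/m³.
(x−vt)²/(4Dt) = (63.3)²/(4 × 0.261 × 1970) = 1.948; exp(−1.948) = 0.1426.
C = 0.0003169 × 0.1426 = 4.52e-05 kg/m³.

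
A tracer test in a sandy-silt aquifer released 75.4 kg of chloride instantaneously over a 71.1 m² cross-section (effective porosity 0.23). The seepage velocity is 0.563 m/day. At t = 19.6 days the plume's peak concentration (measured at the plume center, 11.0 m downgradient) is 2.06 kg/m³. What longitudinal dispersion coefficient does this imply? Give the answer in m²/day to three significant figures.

At the plume center C_max = M/(n_e·A·√(4πDt)), so D = M²/(4πt·(n_e·A·C_max)²).
n_e·A·C_max = 0.23 × 71.1 × 2.06 = 33.69 kg/m.
D = 75.4²/(4π × 19.6 × 33.69²) = 0.0203 m²/day.

0.0203 m²/day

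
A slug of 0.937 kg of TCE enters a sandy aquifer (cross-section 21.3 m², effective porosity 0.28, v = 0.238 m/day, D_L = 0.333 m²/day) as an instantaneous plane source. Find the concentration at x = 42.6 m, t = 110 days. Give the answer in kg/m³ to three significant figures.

0.00116 kg/m³

For an instantaneous plane source, C(x,t) = M/(n_e·A·√(4πDt)) · exp(−(x−vt)²/(4Dt)), with n_e·A the pore (flow) area.
Plume center vt = 0.238 × 110 = 26.18 m, so the well at 42.6 m is 16.42 m downgradient of the peak.
√(4πDt) = 21.45 m, giving peak height M/(n_e·A·√(4πDt)) = 0.937/(0.28 × 21.3 × 21.45) = 0.007324 kg/m³.
(x−vt)²/(4Dt) = (16.42)²/(4 × 0.333 × 110) = 1.840; exp(−1.840) = 0.1588.
C = 0.007324 × 0.1588 = 0.00116 kg/m³.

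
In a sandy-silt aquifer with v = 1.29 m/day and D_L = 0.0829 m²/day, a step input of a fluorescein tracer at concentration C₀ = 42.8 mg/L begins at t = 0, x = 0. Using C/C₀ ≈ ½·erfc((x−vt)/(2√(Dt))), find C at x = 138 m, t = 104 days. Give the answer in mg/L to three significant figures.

7.60 mg/L

For a continuous step input, C/C₀ ≈ ½·erfc((x−vt)/(2√(Dt))).
vt = 1.29 × 104 = 134.16 m and 2√(Dt) = 2√(0.0829 × 104) = 5.873 m.
Argument (x−vt)/(2√(Dt)) = (138 − 134.16)/5.873 = 0.6538; ½·erfc(0.6538) = 0.1776.
C = 42.8 × 0.1776 = 7.60 mg/L.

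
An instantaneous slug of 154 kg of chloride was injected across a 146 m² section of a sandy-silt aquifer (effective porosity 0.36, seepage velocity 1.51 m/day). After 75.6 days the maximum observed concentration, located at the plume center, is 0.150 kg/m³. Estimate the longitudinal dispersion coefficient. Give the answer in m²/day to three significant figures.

At the plume center C_max = M/(n_e·A·√(4πDt)), so D = M²/(4πt·(n_e·A·C_max)²).
n_e·A·C_max = 0.36 × 146 × 0.150 = 7.884 kg/m.
D = 154²/(4π × 75.6 × 7.884²) = 0.402 m²/day.

0.402 m²/day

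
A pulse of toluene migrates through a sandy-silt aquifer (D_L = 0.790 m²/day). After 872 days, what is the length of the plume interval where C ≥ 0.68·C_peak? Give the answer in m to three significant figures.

65.2 m

The plume is Gaussian with σ = √(2Dt) = √(2 × 0.790 × 872) = 37.12 m.
C/C_peak = exp(−Δx²/(2σ²)) = 0.68 ⇒ Δx = σ·√(−2 ln 0.68) = 37.12 × 0.8783 = 32.60 m.
Width = 2Δx = 65.2 m.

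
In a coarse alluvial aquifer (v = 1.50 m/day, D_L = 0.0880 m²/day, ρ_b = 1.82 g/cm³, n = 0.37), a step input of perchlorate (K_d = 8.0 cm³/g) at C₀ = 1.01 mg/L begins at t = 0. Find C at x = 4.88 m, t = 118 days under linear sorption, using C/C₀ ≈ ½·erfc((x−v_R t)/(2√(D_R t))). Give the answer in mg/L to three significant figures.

0.248 mg/L

Retardation factor R = 1 + ρ_b·K_d/n = 1 + 1.82 × 8.0/0.37 = 40.35.
Sorption retards both mechanisms: v_R = v/R = 0.03717 m/day, D_R = D/R = 0.002181 m²/day.
v_R·t = 0.03717 × 118 = 4.38606 m; 2√(D_R t) = 1.015 m; argument = (4.88 − 4.38606)/1.015 = 0.4866.
C = C₀ × ½·erfc(0.4866) = 1.01 × 0.2457 = 0.248 mg/L.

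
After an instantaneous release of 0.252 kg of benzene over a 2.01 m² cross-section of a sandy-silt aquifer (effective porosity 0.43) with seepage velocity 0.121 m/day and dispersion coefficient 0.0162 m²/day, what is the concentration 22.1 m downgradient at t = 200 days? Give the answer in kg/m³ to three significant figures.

For an instantaneous plane source, C(x,t) = M/(n_e·A·√(4πDt)) · exp(−(x−vt)²/(4Dt)), with n_e·A the pore (flow) area.
Plume center vt = 0.121 × 200 = 24.2 m, so the well at 22.1 m is 2.1 m upgradient of the peak.
√(4πDt) = 6.381 m, giving peak height M/(n_e·A·√(4πDt)) = 0.252/(0.43 × 2.01 × 6.381) = 0.04569 kg/m³.
(x−vt)²/(4Dt) = (-2.1)²/(4 × 0.0162 × 200) = 0.3403; exp(−0.3403) = 0.7116.
C = 0.04569 × 0.7116 = 0.0325 kg/m³.

0.0325 kg/m³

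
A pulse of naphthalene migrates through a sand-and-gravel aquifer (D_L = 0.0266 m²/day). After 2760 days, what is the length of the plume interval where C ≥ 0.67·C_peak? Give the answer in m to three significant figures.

21.7 m

The plume is Gaussian with σ = √(2Dt) = √(2 × 0.0266 × 2760) = 12.12 m.
C/C_peak = exp(−Δx²/(2σ²)) = 0.67 ⇒ Δx = σ·√(−2 ln 0.67) = 12.12 × 0.8950 = 10.85 m.
Width = 2Δx = 21.7 m.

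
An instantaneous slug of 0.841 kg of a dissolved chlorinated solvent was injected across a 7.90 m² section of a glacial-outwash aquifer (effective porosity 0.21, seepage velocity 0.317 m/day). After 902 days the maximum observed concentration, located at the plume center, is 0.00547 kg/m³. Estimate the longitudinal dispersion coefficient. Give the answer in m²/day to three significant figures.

0.758 m²/day

At the plume center C_max = M/(n_e·A·√(4πDt)), so D = M²/(4πt·(n_e·A·C_max)²).
n_e·A·C_max = 0.21 × 7.90 × 0.00547 = 0.009075 kg/m.
D = 0.841²/(4π × 902 × 0.009075²) = 0.758 m²/day.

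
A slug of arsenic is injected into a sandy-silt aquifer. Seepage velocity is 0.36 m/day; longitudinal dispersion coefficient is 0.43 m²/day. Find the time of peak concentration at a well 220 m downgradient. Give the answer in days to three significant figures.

For the 1D instantaneous-source solution, setting ∂C/∂t = 0 at fixed x gives v²t² + 2Dt − x² = 0, so t = (√(D² + v²x²) − D)/v².
√(D² + v²x²) = √(0.43² + 0.36² × 220²) = 79.20; v² = 0.1296.
t = (79.20 − 0.43)/0.1296 = 608 days (vs. the pure-advection estimate x/v = 611 d).

608 days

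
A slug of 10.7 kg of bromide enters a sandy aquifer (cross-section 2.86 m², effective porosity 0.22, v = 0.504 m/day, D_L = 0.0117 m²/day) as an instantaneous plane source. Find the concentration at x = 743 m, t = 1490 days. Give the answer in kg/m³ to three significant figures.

For an instantaneous plane source, C(x,t) = M/(n_e·A·√(4πDt)) · exp(−(x−vt)²/(4Dt)), with n_e·A the pore (flow) area.
Plume center vt = 0.504 × 1490 = 750.96 m, so the well at 743 m is 7.96 m upgradient of the peak.
√(4πDt) = 14.80 m, giving peak height M/(n_e·A·√(4πDt)) = 10.7/(0.22 × 2.86 × 14.80) = 1.149 kg/m³.
(x−vt)²/(4Dt) = (-7.96)²/(4 × 0.0117 × 1490) = 0.9086; exp(−0.9086) = 0.4031.
C = 1.149 × 0.4031 = 0.463 kg/m³.

0.463 kg/m³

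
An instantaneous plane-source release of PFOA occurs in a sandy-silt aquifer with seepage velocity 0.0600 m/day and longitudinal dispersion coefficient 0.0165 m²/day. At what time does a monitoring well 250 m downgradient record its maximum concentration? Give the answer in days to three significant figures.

For the 1D instantaneous-source solution, setting ∂C/∂t = 0 at fixed x gives v²t² + 2Dt − x² = 0, so t = (√(D² + v²x²) − D)/v².
√(D² + v²x²) = √(0.0165² + 0.0600² × 250²) = 15.00; v² = 0.0036.
t = (15.00 − 0.0165)/0.0036 = 4160 days (vs. the pure-advection estimate x/v = 4170 d).

4160 days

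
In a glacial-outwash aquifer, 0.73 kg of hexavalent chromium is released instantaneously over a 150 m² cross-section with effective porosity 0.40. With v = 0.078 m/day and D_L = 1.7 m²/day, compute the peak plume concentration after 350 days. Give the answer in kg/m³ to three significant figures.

The peak of an instantaneous 1D plume sits at x = vt; there the Gaussian factor is 1 and C_max = M/(n_e·A·√(4πDt)), where n_e·A is the pore area the mass is dissolved in.
√(4πDt) = √(4π × 1.7 × 350) = 86.47 m, so C_max = 0.73/(0.40 × 150 × 86.47) = 0.000141 kg/m³.

0.000141 kg/m³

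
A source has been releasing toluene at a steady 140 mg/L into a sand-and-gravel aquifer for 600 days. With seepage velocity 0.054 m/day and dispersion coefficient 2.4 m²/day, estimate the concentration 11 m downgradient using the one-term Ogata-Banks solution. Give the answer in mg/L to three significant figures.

91.7 mg/L

For a continuous step input, C/C₀ ≈ ½·erfc((x−vt)/(2√(Dt))).
vt = 0.054 × 600 = 32.4 m and 2√(Dt) = 2√(2.4 × 600) = 75.89 m.
Argument (x−vt)/(2√(Dt)) = (11 − 32.4)/75.89 = -0.2820; ½·erfc(-0.2820) = 0.6550.
C = 140 × 0.6550 = 91.7 mg/L.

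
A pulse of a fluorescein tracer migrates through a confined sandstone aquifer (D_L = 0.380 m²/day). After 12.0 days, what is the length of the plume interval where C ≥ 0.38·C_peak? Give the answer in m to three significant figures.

The plume is Gaussian with σ = √(2Dt) = √(2 × 0.380 × 12.0) = 3.020 m.
C/C_peak = exp(−Δx²/(2σ²)) = 0.38 ⇒ Δx = σ·√(−2 ln 0.38) = 3.020 × 1.391 = 4.201 m.
Width = 2Δx = 8.40 m.

8.40 m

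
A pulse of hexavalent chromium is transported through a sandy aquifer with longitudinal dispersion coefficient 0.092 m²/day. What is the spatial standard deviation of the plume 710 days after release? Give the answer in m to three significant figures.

11.4 m

Dispersive spreading gives a Gaussian with σ² = 2Dt; advection only shifts the center.
σ = √(2 × 0.092 × 710) = 11.4 m.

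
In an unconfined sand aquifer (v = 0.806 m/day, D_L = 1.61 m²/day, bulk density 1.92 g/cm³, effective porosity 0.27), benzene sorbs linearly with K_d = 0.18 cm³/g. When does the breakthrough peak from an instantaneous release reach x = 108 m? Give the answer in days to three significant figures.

300 days

Retardation factor R = 1 + ρ_b·K_d/n = 1 + 1.92 × 0.18/0.27 = 2.280.
Sorption retards both mechanisms: v_R = v/R = 0.3535 m/day, D_R = D/R = 0.7061 m²/day.
Peak time from v_R²t² + 2D_R t − x² = 0: t = (√(D_R² + v_R²x²) − D_R)/v_R².
√(D_R² + v_R²x²) = √(0.7061² + 0.3535² × 108²) = 38.18; v_R² = 0.1250.
t = (38.18 − 0.7061)/0.1250 = 300 days.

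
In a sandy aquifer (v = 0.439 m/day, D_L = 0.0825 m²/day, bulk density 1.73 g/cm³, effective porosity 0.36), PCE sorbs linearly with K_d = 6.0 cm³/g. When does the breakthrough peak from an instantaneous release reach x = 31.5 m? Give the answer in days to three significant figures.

2130 days

Retardation factor R = 1 + ρ_b·K_d/n = 1 + 1.73 × 6.0/0.36 = 29.83.
Sorption retards both mechanisms: v_R = v/R = 0.01472 m/day, D_R = D/R = 0.002766 m²/day.
Peak time from v_R²t² + 2D_R t − x² = 0: t = (√(D_R² + v_R²x²) − D_R)/v_R².
√(D_R² + v_R²x²) = √(0.002766² + 0.01472² × 31.5²) = 0.4637; v_R² = 0.0002167.
t = (0.4637 − 0.002766)/0.0002167 = 2130 days.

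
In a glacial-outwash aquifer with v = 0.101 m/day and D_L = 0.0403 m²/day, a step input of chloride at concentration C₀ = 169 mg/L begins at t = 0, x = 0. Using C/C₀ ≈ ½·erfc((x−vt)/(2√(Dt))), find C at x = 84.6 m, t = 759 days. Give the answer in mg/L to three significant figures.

26.2 mg/L

For a continuous step input, C/C₀ ≈ ½·erfc((x−vt)/(2√(Dt))).
vt = 0.101 × 759 = 76.659 m and 2√(Dt) = 2√(0.0403 × 759) = 11.06 m.
Argument (x−vt)/(2√(Dt)) = (84.6 − 76.659)/11.06 = 0.7180; ½·erfc(0.7180) = 0.1550.
C = 169 × 0.1550 = 26.2 mg/L.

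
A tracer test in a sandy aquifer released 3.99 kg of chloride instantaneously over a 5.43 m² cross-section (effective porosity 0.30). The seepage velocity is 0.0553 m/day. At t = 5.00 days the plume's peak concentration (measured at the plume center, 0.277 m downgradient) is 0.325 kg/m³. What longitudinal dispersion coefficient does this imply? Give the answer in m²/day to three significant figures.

0.904 m²/day

At the plume center C_max = M/(n_e·A·√(4πDt)), so D = M²/(4πt·(n_e·A·C_max)²).
n_e·A·C_max = 0.30 × 5.43 × 0.325 = 0.5294 kg/m.
D = 3.99²/(4π × 5.00 × 0.5294²) = 0.904 m²/day.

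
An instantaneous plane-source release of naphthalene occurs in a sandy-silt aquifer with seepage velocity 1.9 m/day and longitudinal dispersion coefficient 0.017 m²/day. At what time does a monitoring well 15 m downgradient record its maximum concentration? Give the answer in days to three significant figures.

7.89 days

For the 1D instantaneous-source solution, setting ∂C/∂t = 0 at fixed x gives v²t² + 2Dt − x² = 0, so t = (√(D² + v²x²) − D)/v².
√(D² + v²x²) = √(0.017² + 1.9² × 15²) = 28.50; v² = 3.61.
t = (28.50 − 0.017)/3.61 = 7.89 days (vs. the pure-advection estimate x/v = 7.89 d).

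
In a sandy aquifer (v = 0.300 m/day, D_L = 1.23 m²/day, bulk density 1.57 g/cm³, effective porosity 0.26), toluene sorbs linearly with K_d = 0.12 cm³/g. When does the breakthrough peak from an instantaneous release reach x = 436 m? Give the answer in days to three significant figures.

2480 days

Retardation factor R = 1 + ρ_b·K_d/n = 1 + 1.57 × 0.12/0.26 = 1.725.
Sorption retards both mechanisms: v_R = v/R = 0.1739 m/day, D_R = D/R = 0.7130 m²/day.
Peak time from v_R²t² + 2D_R t − x² = 0: t = (√(D_R² + v_R²x²) − D_R)/v_R².
√(D_R² + v_R²x²) = √(0.7130² + 0.1739² × 436²) = 75.82; v_R² = 0.03024.
t = (75.82 − 0.7130)/0.03024 = 2480 days.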